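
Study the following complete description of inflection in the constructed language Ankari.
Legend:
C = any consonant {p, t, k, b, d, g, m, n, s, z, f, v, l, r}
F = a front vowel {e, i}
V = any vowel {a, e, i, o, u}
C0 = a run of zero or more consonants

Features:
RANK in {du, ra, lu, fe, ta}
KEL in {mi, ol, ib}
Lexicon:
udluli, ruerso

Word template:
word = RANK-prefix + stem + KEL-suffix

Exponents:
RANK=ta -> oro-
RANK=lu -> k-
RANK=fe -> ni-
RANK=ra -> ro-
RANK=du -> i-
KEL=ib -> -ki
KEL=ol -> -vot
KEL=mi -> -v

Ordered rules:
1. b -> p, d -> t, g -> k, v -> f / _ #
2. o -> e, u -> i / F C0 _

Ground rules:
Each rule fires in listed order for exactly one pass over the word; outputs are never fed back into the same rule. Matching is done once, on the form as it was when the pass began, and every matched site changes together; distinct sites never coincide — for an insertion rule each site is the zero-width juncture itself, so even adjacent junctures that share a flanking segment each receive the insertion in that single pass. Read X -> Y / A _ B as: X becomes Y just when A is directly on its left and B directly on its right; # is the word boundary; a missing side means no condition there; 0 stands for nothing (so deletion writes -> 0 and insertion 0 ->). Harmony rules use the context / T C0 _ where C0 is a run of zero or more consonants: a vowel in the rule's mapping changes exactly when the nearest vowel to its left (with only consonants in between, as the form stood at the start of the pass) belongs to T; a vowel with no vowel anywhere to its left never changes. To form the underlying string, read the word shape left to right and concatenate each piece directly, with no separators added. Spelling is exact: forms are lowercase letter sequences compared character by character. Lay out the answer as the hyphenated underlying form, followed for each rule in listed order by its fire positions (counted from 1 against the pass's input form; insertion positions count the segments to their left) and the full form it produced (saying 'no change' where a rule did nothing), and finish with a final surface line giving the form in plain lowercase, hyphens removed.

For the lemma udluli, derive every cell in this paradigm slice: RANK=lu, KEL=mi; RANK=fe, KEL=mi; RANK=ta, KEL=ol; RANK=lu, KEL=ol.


cell RANK=lu, KEL=mi:
underlying: k-udluli-v
1. b -> p, d -> t, g -> k, v -> f / _ #: fires at position(s) 8: kudlulif
2. o -> e, u -> i / F C0 _: no change
surface: kudlulif

cell RANK=fe, KEL=mi:
underlying: ni-udluli-v
1. b -> p, d -> t, g -> k, v -> f / _ #: fires at position(s) 9: niudlulif
2. o -> e, u -> i / F C0 _: fires at position(s) 3: niidlulif
surface: niidlulif

cell RANK=ta, KEL=ol:
underlying: oro-udluli-vot
1. b -> p, d -> t, g -> k, v -> f / _ #: no change
2. o -> e, u -> i / F C0 _: fires at position(s) 11: oroudlulivet
surface: oroudlulivet

cell RANK=lu, KEL=ol:
underlying: k-udluli-vot
1. b -> p, d -> t, g -> k, v -> f / _ #: no change
2. o -> e, u -> i / F C0 _: fires at position(s) 9: kudlulivet
surface: kudlulivet


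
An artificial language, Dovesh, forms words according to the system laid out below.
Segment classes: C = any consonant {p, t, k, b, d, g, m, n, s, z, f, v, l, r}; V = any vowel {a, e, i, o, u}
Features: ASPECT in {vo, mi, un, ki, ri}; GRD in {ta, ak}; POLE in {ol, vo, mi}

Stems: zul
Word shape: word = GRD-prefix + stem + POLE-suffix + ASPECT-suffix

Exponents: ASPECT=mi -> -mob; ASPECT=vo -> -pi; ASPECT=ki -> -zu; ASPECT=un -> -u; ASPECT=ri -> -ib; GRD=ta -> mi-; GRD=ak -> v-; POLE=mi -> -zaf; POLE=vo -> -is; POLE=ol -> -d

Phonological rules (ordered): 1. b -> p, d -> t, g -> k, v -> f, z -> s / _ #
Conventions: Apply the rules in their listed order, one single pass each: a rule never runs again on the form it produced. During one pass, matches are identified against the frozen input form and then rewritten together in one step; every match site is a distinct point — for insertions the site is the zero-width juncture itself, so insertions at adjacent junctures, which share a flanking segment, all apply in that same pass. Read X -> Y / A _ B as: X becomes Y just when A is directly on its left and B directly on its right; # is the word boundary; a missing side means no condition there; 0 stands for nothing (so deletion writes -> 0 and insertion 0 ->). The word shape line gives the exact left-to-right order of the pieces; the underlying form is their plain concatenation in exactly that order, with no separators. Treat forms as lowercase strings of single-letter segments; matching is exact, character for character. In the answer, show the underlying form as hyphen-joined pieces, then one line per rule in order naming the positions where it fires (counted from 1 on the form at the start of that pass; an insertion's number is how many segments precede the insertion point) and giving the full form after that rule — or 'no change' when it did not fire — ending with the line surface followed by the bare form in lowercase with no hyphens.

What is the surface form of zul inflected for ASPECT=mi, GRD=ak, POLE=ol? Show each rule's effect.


underlying: v-zul-d-mob
1. b -> p, d -> t, g -> k, v -> f, z -> s / _ #: fires at position(s) 8: vzuldmop
surface: vzuldmop


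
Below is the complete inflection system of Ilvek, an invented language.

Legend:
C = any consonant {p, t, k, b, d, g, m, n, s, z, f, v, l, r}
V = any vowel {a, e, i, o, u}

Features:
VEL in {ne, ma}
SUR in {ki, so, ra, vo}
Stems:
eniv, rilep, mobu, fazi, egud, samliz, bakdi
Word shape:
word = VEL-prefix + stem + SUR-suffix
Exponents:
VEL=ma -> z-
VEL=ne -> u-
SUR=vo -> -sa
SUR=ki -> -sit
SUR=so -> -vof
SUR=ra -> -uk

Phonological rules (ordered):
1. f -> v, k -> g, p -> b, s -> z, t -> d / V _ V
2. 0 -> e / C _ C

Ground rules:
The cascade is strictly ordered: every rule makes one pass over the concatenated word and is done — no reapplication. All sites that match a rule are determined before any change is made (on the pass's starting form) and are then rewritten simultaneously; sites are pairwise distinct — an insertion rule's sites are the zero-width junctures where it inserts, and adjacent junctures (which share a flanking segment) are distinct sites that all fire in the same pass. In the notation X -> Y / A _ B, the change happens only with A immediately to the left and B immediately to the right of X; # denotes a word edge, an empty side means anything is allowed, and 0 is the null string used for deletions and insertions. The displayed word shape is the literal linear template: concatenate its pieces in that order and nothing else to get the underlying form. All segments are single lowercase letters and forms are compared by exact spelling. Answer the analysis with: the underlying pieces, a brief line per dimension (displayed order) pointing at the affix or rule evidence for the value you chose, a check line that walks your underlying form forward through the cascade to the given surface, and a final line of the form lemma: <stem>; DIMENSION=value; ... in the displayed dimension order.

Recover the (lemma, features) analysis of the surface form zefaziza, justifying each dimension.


underlying: z-fazi-sa
VEL=ma - signalled by the affix z-
SUR=vo - signalled by the affix -sa
check: zfazisa -> zfaziza -> zefaziza
lemma: fazi; VEL=ma; SUR=vo


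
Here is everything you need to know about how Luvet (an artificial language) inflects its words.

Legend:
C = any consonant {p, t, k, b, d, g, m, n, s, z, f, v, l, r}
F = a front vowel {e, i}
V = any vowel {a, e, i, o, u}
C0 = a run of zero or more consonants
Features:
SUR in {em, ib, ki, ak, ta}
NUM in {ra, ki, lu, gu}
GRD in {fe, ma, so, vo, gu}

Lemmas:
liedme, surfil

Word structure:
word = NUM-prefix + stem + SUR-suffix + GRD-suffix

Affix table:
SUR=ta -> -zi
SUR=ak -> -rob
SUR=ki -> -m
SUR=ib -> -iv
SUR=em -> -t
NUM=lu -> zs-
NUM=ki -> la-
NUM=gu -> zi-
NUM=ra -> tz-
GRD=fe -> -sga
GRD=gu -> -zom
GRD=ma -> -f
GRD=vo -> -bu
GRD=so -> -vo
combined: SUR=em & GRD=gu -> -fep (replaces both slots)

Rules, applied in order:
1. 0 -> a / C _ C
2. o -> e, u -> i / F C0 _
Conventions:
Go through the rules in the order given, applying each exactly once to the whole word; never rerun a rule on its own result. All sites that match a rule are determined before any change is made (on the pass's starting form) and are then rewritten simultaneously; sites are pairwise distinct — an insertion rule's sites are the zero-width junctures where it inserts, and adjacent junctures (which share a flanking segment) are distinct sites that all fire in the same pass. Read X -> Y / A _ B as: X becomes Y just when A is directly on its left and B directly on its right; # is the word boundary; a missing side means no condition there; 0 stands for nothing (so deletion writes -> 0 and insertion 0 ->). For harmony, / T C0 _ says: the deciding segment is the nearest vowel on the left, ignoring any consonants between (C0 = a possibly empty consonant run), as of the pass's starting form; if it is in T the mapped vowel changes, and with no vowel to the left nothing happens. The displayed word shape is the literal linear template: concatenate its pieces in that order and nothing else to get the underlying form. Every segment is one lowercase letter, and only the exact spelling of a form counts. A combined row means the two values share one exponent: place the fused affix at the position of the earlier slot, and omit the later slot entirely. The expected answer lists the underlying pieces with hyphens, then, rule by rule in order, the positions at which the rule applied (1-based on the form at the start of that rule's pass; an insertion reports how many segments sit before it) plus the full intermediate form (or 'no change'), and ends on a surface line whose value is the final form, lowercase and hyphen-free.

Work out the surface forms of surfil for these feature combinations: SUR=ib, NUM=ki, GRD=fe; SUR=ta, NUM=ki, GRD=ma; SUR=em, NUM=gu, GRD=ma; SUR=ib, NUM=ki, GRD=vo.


cell SUR=ib, NUM=ki, GRD=fe:
underlying: la-surfil-iv-sga
1. 0 -> a / C _ C: inserts after position(s) 5, 10, 11: lasurafilivasaga
2. o -> e, u -> i / F C0 _: no change
surface: lasurafilivasaga

cell SUR=ta, NUM=ki, GRD=ma:
underlying: la-surfil-zi-f
1. 0 -> a / C _ C: inserts after position(s) 5, 8: lasurafilazif
2. o -> e, u -> i / F C0 _: no change
surface: lasurafilazif

cell SUR=em, NUM=gu, GRD=ma:
underlying: zi-surfil-t-f
1. 0 -> a / C _ C: inserts after position(s) 5, 8, 9: zisurafilataf
2. o -> e, u -> i / F C0 _: fires at position(s) 4: zisirafilataf
surface: zisirafilataf

cell SUR=ib, NUM=ki, GRD=vo:
underlying: la-surfil-iv-bu
1. 0 -> a / C _ C: inserts after position(s) 5, 10: lasurafilivabu
2. o -> e, u -> i / F C0 _: no change
surface: lasurafilivabu


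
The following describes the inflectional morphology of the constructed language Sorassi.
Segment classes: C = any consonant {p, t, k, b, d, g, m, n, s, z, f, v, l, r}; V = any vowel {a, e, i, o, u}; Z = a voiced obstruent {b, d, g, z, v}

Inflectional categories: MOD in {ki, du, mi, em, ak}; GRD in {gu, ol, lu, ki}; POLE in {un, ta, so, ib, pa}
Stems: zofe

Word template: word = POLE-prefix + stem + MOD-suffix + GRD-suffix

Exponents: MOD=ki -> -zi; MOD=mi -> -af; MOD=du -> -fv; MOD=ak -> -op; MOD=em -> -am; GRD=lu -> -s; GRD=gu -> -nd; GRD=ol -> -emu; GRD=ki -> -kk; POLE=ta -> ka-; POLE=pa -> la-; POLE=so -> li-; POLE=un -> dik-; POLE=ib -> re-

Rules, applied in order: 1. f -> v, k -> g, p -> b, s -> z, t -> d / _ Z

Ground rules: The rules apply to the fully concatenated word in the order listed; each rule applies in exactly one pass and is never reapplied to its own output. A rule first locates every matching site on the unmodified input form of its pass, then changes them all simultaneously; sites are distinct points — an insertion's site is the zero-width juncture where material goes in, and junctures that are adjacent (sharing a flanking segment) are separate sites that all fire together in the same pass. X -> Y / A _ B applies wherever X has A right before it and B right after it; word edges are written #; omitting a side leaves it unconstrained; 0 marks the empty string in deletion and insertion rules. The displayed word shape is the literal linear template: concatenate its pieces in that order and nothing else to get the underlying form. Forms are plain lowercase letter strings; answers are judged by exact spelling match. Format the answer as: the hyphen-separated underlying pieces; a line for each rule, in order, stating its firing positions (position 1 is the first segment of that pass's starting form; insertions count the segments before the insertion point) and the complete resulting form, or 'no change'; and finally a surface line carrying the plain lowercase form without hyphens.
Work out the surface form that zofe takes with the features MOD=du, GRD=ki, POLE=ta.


underlying: ka-zofe-fv-kk
1. f -> v, k -> g, p -> b, s -> z, t -> d / _ Z: fires at position(s) 7: kazofevvkk
surface: kazofevvkk


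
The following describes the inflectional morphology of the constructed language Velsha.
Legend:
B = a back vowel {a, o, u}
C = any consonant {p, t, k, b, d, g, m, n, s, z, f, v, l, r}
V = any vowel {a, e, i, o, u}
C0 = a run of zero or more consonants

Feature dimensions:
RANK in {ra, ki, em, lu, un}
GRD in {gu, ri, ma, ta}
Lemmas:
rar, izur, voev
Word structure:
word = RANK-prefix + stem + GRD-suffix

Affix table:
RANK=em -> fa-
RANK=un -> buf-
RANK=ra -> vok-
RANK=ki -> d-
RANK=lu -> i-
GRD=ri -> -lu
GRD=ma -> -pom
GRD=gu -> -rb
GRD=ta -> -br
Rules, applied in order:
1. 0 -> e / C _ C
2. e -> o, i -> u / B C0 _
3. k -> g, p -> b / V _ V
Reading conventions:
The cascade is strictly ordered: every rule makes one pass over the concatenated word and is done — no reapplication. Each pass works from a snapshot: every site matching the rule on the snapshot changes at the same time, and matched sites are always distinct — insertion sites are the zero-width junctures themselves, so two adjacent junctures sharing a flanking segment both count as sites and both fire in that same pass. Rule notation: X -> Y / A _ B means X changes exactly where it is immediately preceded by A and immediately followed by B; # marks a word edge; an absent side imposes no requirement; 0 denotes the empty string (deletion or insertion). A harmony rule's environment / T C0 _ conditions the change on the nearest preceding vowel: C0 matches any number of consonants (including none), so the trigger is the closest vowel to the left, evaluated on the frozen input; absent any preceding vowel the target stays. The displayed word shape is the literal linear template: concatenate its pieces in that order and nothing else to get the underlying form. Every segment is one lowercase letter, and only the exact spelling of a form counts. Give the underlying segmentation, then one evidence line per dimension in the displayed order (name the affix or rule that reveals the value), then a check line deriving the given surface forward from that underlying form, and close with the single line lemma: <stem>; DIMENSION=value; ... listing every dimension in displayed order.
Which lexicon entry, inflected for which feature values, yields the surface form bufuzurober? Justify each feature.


underlying: buf-izur-br
RANK=un - signalled by the affix buf-
GRD=ta - signalled by the affix -br
check: bufizurbr -> bufizureber -> bufuzurober -> bufuzurober
lemma: izur; RANK=un; GRD=ta


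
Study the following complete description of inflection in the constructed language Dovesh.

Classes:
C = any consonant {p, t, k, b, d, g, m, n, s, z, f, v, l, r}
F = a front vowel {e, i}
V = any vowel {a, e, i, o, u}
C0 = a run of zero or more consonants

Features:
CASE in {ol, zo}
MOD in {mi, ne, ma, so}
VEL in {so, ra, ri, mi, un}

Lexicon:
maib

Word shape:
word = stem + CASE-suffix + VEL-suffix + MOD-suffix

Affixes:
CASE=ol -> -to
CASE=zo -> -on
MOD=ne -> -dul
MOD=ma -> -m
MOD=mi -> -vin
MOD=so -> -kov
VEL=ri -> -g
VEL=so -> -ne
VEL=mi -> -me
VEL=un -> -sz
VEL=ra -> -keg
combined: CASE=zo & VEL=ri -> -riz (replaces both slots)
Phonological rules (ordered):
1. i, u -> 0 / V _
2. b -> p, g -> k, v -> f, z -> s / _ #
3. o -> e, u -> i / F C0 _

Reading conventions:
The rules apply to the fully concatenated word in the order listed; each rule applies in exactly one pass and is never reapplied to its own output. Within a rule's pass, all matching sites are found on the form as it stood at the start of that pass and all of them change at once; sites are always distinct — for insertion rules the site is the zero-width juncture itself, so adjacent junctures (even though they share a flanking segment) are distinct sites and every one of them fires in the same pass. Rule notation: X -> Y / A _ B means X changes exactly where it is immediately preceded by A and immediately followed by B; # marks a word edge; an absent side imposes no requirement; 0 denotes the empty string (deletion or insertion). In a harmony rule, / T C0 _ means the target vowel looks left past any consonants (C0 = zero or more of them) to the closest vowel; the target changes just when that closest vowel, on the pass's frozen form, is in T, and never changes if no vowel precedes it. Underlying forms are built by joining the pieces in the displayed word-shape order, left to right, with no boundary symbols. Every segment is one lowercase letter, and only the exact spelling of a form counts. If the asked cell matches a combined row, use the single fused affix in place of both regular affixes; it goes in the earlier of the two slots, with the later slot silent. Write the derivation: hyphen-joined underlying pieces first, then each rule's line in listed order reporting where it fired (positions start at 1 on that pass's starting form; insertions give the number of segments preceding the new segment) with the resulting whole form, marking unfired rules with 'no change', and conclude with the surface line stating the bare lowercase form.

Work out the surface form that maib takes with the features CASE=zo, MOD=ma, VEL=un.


underlying: maib-on-sz-m
1. i, u -> 0 / V _: fires at position(s) 3: mabonszm
2. b -> p, g -> k, v -> f, z -> s / _ #: no change
3. o -> e, u -> i / F C0 _: no change
surface: mabonszm


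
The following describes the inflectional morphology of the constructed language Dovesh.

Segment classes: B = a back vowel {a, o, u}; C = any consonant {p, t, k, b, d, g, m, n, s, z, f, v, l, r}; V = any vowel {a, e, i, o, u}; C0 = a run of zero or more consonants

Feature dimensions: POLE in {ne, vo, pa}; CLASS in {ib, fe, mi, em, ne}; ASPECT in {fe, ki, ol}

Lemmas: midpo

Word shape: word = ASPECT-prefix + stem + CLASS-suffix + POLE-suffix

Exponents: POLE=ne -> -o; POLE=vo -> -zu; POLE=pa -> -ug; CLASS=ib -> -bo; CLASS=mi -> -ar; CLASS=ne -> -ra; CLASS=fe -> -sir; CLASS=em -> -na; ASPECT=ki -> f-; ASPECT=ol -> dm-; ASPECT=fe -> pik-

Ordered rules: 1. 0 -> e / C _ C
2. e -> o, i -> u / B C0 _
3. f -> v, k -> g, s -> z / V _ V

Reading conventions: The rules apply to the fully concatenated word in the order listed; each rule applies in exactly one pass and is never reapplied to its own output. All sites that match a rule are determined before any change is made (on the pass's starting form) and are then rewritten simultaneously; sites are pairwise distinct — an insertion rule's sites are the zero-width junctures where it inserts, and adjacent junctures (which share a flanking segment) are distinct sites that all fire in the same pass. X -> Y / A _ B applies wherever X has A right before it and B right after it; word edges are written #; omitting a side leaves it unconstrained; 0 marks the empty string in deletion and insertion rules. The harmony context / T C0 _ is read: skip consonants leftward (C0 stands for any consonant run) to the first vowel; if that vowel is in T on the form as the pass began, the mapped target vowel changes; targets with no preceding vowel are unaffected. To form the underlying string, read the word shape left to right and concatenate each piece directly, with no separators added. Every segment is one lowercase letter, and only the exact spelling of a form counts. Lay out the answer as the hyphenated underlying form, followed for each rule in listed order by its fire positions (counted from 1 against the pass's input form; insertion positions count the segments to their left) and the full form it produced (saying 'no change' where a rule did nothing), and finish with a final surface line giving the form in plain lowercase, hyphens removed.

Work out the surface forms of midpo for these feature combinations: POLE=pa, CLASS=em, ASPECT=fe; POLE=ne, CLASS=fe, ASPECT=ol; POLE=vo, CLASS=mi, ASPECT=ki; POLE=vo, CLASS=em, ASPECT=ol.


cell POLE=pa, CLASS=em, ASPECT=fe:
underlying: pik-midpo-na-ug
1. 0 -> e / C _ C: inserts after position(s) 3, 6: pikemideponaug
2. e -> o, i -> u / B C0 _: no change
3. f -> v, k -> g, s -> z / V _ V: fires at position(s) 3: pigemideponaug
surface: pigemideponaug

cell POLE=ne, CLASS=fe, ASPECT=ol:
underlying: dm-midpo-sir-o
1. 0 -> e / C _ C: inserts after position(s) 1, 2, 5: dememideposiro
2. e -> o, i -> u / B C0 _: fires at position(s) 12: dememideposuro
3. f -> v, k -> g, s -> z / V _ V: fires at position(s) 11: dememidepozuro
surface: dememidepozuro

cell POLE=vo, CLASS=mi, ASPECT=ki:
underlying: f-midpo-ar-zu
1. 0 -> e / C _ C: inserts after position(s) 1, 4, 8: femidepoarezu
2. e -> o, i -> u / B C0 _: fires at position(s) 11: femidepoarozu
3. f -> v, k -> g, s -> z / V _ V: no change
surface: femidepoarozu

cell POLE=vo, CLASS=em, ASPECT=ol:
underlying: dm-midpo-na-zu
1. 0 -> e / C _ C: inserts after position(s) 1, 2, 5: dememideponazu
2. e -> o, i -> u / B C0 _: no change
3. f -> v, k -> g, s -> z / V _ V: no change
surface: dememideponazu


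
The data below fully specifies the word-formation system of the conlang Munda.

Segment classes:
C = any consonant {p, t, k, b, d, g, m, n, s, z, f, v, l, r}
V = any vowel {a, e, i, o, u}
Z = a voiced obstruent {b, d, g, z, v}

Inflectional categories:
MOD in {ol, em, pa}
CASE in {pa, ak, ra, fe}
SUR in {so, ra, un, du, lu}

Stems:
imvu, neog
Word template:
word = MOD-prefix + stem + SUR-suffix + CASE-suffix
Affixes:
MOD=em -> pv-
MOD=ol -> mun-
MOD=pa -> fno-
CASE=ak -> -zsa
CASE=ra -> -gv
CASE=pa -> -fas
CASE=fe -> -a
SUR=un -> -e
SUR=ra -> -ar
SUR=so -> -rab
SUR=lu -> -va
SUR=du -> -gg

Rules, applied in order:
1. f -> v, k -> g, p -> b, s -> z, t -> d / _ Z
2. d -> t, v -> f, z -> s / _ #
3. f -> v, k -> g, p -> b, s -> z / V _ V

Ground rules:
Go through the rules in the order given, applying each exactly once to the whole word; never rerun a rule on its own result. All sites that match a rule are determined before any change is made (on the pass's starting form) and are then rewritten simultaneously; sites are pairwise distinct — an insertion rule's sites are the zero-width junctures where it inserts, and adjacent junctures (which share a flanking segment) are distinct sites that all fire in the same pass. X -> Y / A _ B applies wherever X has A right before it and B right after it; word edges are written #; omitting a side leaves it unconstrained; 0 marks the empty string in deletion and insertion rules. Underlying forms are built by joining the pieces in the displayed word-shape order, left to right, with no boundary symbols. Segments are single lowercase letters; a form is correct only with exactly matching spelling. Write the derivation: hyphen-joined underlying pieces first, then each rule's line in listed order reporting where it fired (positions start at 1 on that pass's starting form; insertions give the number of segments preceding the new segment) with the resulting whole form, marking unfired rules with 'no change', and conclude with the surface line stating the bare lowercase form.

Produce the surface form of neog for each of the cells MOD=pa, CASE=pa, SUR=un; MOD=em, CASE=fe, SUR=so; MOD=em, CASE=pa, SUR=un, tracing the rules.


cell MOD=pa, CASE=pa, SUR=un:
underlying: fno-neog-e-fas
1. f -> v, k -> g, p -> b, s -> z, t -> d / _ Z: no change
2. d -> t, v -> f, z -> s / _ #: no change
3. f -> v, k -> g, p -> b, s -> z / V _ V: fires at position(s) 9: fnoneogevas
surface: fnoneogevas

cell MOD=em, CASE=fe, SUR=so:
underlying: pv-neog-rab-a
1. f -> v, k -> g, p -> b, s -> z, t -> d / _ Z: fires at position(s) 1: bvneograba
2. d -> t, v -> f, z -> s / _ #: no change
3. f -> v, k -> g, p -> b, s -> z / V _ V: no change
surface: bvneograba

cell MOD=em, CASE=pa, SUR=un:
underlying: pv-neog-e-fas
1. f -> v, k -> g, p -> b, s -> z, t -> d / _ Z: fires at position(s) 1: bvneogefas
2. d -> t, v -> f, z -> s / _ #: no change
3. f -> v, k -> g, p -> b, s -> z / V _ V: fires at position(s) 8: bvneogevas
surface: bvneogevas


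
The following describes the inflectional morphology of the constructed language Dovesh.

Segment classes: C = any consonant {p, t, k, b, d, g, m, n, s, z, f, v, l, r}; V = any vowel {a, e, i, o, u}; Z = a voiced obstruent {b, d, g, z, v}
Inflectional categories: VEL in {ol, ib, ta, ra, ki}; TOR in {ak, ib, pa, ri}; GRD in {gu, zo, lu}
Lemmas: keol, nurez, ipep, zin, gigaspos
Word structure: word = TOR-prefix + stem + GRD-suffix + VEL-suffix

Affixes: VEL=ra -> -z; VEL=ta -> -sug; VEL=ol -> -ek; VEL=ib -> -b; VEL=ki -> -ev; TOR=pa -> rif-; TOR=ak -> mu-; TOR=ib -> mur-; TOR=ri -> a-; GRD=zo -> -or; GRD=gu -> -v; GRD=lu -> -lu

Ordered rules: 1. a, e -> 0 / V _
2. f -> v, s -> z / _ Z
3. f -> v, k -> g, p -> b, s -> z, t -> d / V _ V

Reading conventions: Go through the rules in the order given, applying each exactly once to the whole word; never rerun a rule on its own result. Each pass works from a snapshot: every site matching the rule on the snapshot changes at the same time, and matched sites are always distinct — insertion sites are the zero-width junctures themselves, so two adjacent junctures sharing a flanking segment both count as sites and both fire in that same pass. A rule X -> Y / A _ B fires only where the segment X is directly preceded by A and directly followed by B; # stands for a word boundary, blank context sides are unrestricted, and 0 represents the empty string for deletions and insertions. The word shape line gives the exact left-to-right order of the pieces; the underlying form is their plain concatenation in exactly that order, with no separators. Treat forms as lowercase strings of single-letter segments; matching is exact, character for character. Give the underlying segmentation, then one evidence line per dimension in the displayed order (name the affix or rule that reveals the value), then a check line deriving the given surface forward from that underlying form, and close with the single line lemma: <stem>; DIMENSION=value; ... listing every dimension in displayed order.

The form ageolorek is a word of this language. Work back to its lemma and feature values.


underlying: a-keol-or-ek
VEL=ol - signalled by the affix -ek
TOR=ri - signalled by the affix a-
GRD=zo - signalled by the affix -or
check: akeolorek -> akeolorek -> akeolorek -> ageolorek
lemma: keol; VEL=ol; TOR=ri; GRD=zo


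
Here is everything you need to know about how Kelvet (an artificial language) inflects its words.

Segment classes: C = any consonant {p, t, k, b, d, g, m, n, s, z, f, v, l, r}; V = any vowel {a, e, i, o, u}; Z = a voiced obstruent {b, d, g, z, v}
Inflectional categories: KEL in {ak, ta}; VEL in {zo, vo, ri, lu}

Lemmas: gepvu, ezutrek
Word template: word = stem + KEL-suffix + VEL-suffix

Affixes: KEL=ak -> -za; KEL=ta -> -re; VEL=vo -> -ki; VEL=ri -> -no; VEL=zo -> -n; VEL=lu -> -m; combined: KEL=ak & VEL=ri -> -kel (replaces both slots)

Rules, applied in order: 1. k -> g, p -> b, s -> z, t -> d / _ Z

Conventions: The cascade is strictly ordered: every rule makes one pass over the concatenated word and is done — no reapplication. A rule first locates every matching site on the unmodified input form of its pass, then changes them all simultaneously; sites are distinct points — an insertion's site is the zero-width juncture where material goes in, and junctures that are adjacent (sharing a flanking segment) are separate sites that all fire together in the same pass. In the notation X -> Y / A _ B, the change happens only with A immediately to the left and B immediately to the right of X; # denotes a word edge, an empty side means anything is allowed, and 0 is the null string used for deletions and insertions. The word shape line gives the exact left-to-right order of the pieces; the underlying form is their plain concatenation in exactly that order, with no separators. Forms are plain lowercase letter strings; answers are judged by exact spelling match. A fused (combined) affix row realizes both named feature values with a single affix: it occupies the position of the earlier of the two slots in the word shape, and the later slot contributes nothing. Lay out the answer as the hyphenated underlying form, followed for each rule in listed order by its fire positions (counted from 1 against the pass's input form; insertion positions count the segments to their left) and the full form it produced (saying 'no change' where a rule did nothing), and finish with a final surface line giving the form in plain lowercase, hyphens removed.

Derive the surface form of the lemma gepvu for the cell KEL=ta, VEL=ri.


underlying: gepvu-re-no
1. k -> g, p -> b, s -> z, t -> d / _ Z: fires at position(s) 3: gebvureno
surface: gebvureno


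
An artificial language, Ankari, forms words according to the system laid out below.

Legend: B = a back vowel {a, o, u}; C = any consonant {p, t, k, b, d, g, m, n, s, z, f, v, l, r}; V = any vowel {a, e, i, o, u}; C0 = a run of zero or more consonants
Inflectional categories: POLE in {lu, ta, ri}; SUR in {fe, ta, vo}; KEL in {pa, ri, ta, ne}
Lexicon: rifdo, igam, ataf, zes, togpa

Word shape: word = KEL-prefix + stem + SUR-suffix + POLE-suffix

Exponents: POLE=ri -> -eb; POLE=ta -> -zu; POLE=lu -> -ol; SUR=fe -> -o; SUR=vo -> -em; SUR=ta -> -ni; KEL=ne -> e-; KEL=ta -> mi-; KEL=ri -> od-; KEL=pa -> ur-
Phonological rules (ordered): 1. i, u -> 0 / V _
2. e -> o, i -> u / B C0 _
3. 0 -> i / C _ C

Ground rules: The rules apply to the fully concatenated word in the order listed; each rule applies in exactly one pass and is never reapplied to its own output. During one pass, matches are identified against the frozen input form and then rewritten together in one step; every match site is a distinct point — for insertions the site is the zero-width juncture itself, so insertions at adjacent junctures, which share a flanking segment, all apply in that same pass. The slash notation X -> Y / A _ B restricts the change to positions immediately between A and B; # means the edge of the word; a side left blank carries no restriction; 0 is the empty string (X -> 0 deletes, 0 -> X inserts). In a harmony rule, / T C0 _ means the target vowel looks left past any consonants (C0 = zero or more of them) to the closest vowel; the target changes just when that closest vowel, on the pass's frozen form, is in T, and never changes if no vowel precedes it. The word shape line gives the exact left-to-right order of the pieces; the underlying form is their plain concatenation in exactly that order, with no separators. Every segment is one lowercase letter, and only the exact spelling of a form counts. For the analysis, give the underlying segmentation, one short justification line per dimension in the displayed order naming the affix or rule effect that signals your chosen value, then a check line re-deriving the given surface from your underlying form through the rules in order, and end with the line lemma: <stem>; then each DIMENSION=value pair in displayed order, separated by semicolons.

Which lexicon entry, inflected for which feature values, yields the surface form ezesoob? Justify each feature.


underlying: e-zes-o-eb
POLE=ri - signalled by the affix -eb
SUR=fe - signalled by the affix -o
KEL=ne - signalled by the affix e-
check: ezesoeb -> ezesoeb -> ezesoob -> ezesoob
lemma: zes; POLE=ri; SUR=fe; KEL=ne


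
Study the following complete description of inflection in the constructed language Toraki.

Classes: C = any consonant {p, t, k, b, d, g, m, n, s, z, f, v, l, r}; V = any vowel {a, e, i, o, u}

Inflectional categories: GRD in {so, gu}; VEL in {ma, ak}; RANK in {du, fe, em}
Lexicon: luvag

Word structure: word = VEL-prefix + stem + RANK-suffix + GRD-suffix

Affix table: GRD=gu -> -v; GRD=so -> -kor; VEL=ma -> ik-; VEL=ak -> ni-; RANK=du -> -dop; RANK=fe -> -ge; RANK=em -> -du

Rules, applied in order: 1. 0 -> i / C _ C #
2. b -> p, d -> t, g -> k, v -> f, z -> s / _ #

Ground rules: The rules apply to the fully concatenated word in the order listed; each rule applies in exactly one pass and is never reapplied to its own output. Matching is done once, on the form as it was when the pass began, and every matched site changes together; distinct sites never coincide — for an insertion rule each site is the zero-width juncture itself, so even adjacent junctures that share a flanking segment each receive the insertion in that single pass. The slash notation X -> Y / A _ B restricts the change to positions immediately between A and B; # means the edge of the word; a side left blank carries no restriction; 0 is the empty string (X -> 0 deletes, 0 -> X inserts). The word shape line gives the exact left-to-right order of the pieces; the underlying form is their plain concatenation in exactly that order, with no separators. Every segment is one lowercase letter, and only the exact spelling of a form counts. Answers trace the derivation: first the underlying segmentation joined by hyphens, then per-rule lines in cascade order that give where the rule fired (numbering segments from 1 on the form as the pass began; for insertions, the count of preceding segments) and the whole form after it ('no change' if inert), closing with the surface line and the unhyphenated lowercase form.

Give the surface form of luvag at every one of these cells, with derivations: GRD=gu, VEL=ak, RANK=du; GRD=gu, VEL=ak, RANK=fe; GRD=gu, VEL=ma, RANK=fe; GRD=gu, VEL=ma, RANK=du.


cell GRD=gu, VEL=ak, RANK=du:
underlying: ni-luvag-dop-v
1. 0 -> i / C _ C #: inserts after position(s) 10: niluvagdopiv
2. b -> p, d -> t, g -> k, v -> f, z -> s / _ #: fires at position(s) 12: niluvagdopif
surface: niluvagdopif

cell GRD=gu, VEL=ak, RANK=fe:
underlying: ni-luvag-ge-v
1. 0 -> i / C _ C #: no change
2. b -> p, d -> t, g -> k, v -> f, z -> s / _ #: fires at position(s) 10: niluvaggef
surface: niluvaggef

cell GRD=gu, VEL=ma, RANK=fe:
underlying: ik-luvag-ge-v
1. 0 -> i / C _ C #: no change
2. b -> p, d -> t, g -> k, v -> f, z -> s / _ #: fires at position(s) 10: ikluvaggef
surface: ikluvaggef

cell GRD=gu, VEL=ma, RANK=du:
underlying: ik-luvag-dop-v
1. 0 -> i / C _ C #: inserts after position(s) 10: ikluvagdopiv
2. b -> p, d -> t, g -> k, v -> f, z -> s / _ #: fires at position(s) 12: ikluvagdopif
surface: ikluvagdopif


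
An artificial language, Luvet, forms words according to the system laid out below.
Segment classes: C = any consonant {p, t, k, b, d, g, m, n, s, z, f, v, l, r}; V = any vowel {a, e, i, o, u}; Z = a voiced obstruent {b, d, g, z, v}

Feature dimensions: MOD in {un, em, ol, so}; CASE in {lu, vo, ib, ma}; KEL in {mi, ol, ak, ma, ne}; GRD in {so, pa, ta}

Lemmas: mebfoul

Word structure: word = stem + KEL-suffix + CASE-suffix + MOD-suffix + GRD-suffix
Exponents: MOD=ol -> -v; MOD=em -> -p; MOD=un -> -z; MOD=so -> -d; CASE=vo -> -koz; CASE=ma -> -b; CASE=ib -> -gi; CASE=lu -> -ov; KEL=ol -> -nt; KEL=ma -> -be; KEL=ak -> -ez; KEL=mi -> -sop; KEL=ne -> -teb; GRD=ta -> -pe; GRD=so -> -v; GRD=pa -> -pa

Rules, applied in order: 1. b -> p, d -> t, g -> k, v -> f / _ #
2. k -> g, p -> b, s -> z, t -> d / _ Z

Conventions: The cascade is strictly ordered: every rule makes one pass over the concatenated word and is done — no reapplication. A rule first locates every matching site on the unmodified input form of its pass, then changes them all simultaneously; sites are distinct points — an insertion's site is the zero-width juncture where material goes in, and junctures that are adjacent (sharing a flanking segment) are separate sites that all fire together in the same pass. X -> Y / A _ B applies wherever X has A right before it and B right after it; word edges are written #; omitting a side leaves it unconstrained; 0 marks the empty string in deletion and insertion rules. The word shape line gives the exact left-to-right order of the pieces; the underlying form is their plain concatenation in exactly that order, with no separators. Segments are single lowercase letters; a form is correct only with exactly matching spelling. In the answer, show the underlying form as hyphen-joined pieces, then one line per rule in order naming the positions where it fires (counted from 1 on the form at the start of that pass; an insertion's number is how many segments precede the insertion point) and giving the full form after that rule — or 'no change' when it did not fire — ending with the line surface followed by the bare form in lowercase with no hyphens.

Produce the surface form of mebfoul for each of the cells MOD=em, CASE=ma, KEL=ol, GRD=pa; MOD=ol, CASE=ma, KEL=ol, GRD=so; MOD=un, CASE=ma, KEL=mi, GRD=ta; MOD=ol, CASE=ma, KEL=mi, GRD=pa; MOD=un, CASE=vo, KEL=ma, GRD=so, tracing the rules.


cell MOD=em, CASE=ma, KEL=ol, GRD=pa:
underlying: mebfoul-nt-b-p-pa
1. b -> p, d -> t, g -> k, v -> f / _ #: no change
2. k -> g, p -> b, s -> z, t -> d / _ Z: fires at position(s) 9: mebfoulndbppa
surface: mebfoulndbppa

cell MOD=ol, CASE=ma, KEL=ol, GRD=so:
underlying: mebfoul-nt-b-v-v
1. b -> p, d -> t, g -> k, v -> f / _ #: fires at position(s) 12: mebfoulntbvf
2. k -> g, p -> b, s -> z, t -> d / _ Z: fires at position(s) 9: mebfoulndbvf
surface: mebfoulndbvf

cell MOD=un, CASE=ma, KEL=mi, GRD=ta:
underlying: mebfoul-sop-b-z-pe
1. b -> p, d -> t, g -> k, v -> f / _ #: no change
2. k -> g, p -> b, s -> z, t -> d / _ Z: fires at position(s) 10: mebfoulsobbzpe
surface: mebfoulsobbzpe

cell MOD=ol, CASE=ma, KEL=mi, GRD=pa:
underlying: mebfoul-sop-b-v-pa
1. b -> p, d -> t, g -> k, v -> f / _ #: no change
2. k -> g, p -> b, s -> z, t -> d / _ Z: fires at position(s) 10: mebfoulsobbvpa
surface: mebfoulsobbvpa

cell MOD=un, CASE=vo, KEL=ma, GRD=so:
underlying: mebfoul-be-koz-z-v
1. b -> p, d -> t, g -> k, v -> f / _ #: fires at position(s) 14: mebfoulbekozzf
2. k -> g, p -> b, s -> z, t -> d / _ Z: no change
surface: mebfoulbekozzf


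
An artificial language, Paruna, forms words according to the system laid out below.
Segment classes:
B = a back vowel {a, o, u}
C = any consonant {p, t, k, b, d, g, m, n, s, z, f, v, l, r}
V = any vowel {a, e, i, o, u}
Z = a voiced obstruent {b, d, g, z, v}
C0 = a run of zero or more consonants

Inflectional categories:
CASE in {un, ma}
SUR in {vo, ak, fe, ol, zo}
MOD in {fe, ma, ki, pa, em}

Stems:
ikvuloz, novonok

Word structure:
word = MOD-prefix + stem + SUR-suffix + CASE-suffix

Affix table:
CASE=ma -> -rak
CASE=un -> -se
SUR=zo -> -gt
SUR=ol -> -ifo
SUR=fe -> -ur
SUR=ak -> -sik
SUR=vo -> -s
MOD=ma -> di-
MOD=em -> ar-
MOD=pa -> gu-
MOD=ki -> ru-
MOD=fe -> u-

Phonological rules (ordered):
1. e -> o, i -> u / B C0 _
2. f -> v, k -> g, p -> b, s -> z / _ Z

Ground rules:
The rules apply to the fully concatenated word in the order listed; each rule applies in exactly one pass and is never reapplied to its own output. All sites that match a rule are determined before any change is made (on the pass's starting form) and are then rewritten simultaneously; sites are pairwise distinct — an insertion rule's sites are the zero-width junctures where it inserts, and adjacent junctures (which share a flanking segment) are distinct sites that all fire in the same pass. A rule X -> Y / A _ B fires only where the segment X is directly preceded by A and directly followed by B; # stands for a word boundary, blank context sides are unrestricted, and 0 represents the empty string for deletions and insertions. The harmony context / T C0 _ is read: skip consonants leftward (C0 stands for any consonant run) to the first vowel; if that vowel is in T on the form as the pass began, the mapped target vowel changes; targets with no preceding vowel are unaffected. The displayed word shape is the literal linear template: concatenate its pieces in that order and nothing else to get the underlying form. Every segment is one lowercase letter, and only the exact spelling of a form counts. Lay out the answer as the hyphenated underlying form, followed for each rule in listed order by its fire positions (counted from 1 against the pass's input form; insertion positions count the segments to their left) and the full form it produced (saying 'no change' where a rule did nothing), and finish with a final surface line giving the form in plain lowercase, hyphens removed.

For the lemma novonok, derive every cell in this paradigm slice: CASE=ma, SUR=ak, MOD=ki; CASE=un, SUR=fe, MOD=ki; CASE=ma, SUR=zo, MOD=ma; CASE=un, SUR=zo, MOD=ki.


cell CASE=ma, SUR=ak, MOD=ki:
underlying: ru-novonok-sik-rak
1. e -> o, i -> u / B C0 _: fires at position(s) 11: runovonoksukrak
2. f -> v, k -> g, p -> b, s -> z / _ Z: no change
surface: runovonoksukrak

cell CASE=un, SUR=fe, MOD=ki:
underlying: ru-novonok-ur-se
1. e -> o, i -> u / B C0 _: fires at position(s) 13: runovonokurso
2. f -> v, k -> g, p -> b, s -> z / _ Z: no change
surface: runovonokurso

cell CASE=ma, SUR=zo, MOD=ma:
underlying: di-novonok-gt-rak
1. e -> o, i -> u / B C0 _: no change
2. f -> v, k -> g, p -> b, s -> z / _ Z: fires at position(s) 9: dinovonoggtrak
surface: dinovonoggtrak

cell CASE=un, SUR=zo, MOD=ki:
underlying: ru-novonok-gt-se
1. e -> o, i -> u / B C0 _: fires at position(s) 13: runovonokgtso
2. f -> v, k -> g, p -> b, s -> z / _ Z: fires at position(s) 9: runovonoggtso
surface: runovonoggtso
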